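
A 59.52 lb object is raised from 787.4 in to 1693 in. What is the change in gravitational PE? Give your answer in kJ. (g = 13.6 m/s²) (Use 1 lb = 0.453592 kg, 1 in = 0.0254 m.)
Convert to SI: m = 26.9978 kg, Δh = 23.0022 m
ΔPE = mgΔh = (26.9978)(13.6)(23.0022) = 8445.73 J = 8.446 kJ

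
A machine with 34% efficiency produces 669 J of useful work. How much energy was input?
W_in = W_out/η = 669/0.34 = 1968 J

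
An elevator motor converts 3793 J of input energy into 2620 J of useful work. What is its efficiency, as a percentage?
η = W_out/W_in = 2620/3793 = 69.07%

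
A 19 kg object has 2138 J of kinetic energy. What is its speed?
v = √(2·KE/m) = √(2·2138/19) = 15.0 m/s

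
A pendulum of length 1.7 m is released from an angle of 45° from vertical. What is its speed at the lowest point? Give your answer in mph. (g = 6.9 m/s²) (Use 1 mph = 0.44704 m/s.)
h = L(1 − cosθ) = 1.7(1 − cos45°) = 0.497918 m
v = √(2gh) = √(2·6.9·0.497918) = 2.62131 m/s = 5.864 mph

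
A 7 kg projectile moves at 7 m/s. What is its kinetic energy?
KE = ½mv² = ½(7)(7)² = 171.5 J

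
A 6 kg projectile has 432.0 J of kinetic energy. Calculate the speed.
v = √(2·KE/m) = √(2·432.0/6) = 12.0 m/s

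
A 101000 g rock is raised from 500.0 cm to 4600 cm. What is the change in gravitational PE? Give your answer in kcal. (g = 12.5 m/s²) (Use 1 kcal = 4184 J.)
Convert to SI: m = 101.0 kg, Δh = 41.0 m
ΔPE = mgΔh = (101.0)(12.5)(41.0) = 51762.5 J = 12.37 kcal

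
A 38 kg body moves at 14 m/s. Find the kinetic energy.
KE = ½mv² = ½(38)(14)² = 3724.0 J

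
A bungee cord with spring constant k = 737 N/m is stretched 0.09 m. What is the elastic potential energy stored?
PE = ½kx² = ½(737)(0.09)² = 2.985 J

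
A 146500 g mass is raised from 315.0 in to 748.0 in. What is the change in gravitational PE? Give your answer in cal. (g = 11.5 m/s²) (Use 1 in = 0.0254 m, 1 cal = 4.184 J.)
Convert to SI: m = 146.5 kg, Δh = 10.9982 m
ΔPE = mgΔh = (146.5)(11.5)(10.9982) = 18529.2 J = 4429 cal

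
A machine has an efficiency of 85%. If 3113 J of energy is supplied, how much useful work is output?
W_out = η·W_in = 0.85·3113 = 2646.05 J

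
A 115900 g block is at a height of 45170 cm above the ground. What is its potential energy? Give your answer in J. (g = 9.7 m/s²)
Convert to SI: m = 115.9 kg, h = 451.7 m
PE = mgh = (115.9)(9.7)(451.7) = 507800 J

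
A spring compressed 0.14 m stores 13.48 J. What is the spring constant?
k = 2·PE/x² = 2·13.48/(0.14)² = 1376 N/m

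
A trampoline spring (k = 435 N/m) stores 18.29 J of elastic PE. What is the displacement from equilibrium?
x = √(2·PE/k) = √(2·18.29/435) = 0.29 m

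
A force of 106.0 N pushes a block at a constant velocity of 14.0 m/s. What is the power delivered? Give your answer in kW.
P = Fv = (106.0)(14.0) = 1484.0 W = 1.484 kW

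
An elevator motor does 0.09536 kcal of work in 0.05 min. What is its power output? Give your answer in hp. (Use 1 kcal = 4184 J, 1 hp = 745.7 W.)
Convert to SI: W = 398.986 J, t = 3.0 s
P = W/t = 398.986/3.0 = 132.995 W = 0.1783 hp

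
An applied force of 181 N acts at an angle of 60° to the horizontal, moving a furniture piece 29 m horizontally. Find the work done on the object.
W = F·d·cosθ = (181)(29)cos(60°) = 2625 J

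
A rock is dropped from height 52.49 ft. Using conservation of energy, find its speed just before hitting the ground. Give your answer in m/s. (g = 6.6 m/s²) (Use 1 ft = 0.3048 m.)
Convert to SI: h = 15.999 m
mgh = ½mv² ⇒ v = √(2gh) = √(2·6.6·15.999) = 14.53 m/s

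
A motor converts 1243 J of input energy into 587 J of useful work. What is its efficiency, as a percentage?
η = W_out/W_in = 587/1243 = 47.22%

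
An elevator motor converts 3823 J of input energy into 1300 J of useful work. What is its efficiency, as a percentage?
η = W_out/W_in = 1300/3823 = 34.0%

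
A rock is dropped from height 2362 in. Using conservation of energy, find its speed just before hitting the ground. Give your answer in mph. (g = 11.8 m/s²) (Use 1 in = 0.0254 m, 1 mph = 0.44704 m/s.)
Convert to SI: h = 59.9948 m
mgh = ½mv² ⇒ v = √(2gh) = √(2·11.8·59.9948) = 37.6281 m/s = 84.17 mph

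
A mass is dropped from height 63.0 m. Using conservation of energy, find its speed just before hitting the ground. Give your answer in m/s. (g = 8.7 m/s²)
mgh = ½mv² ⇒ v = √(2gh) = √(2·8.7·63.0) = 33.11 m/s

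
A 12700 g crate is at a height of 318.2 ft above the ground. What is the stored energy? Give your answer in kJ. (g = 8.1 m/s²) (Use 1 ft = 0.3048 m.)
Convert to SI: m = 12.7 kg, h = 96.9874 m
PE = mgh = (12.7)(8.1)(96.9874) = 9977.09 J = 9.977 kJ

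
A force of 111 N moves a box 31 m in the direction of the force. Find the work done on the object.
W = F·d = (111)(31) = 3441 J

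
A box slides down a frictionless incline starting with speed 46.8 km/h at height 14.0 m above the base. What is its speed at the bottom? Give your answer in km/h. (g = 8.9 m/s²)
Convert to SI: v₀ = 13.0 m/s, h = 14.0 m
½mv₀² + mgh = ½mv² ⇒ v = √(v₀² + 2gh) = √(13.0² + 2·8.9·14.0) = 20.4499 m/s = 73.62 km/h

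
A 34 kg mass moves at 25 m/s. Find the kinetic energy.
KE = ½mv² = ½(34)(25)² = 10625.0 J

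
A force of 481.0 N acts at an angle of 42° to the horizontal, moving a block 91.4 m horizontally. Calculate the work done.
W = F·d·cosθ = (481.0)(91.4)cos(42°) = 32670 J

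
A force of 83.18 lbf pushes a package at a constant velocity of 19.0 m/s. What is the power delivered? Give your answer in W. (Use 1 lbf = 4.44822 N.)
Convert to SI: F = 370.003 N, v = 19.0 m/s
P = Fv = (370.003)(19.0) = 7030 W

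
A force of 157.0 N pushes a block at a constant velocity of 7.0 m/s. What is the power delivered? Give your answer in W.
P = Fv = (157.0)(7.0) = 1099 W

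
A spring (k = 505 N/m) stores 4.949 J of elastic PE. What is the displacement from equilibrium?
x = √(2·PE/k) = √(2·4.949/505) = 0.14 m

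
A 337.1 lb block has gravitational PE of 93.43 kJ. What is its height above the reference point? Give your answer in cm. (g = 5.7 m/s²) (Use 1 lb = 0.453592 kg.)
Convert to SI: m = 152.906 kg, PE = 93430.0 J
h = PE/(mg) = 93430.0/(152.906·5.7) = 107.198 m = 10720 cm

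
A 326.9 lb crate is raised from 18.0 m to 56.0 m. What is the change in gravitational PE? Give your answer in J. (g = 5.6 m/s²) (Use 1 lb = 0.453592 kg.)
Convert to SI: m = 148.279 kg, Δh = 38.0 m
ΔPE = mgΔh = (148.279)(5.6)(38.0) = 31550 J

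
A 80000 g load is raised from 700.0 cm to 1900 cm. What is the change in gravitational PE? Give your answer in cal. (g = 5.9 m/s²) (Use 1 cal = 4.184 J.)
Convert to SI: m = 80.0 kg, Δh = 12.0 m
ΔPE = mgΔh = (80.0)(5.9)(12.0) = 5664.0 J = 1354 cal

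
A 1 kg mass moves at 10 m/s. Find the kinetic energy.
KE = ½mv² = ½(1)(10)² = 50.0 J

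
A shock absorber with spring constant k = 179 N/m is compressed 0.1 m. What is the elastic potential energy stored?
PE = ½kx² = ½(179)(0.1)² = 0.895 J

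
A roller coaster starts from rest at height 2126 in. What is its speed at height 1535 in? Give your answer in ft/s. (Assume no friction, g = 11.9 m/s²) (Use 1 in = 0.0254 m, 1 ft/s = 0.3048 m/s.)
Convert to SI: h₁−h₂ = 15.0114 m
mgh₁ = mgh₂ + ½mv² ⇒ v = √(2g(h₁−h₂)) = √(2·11.9·15.0114) = 18.9016 m/s = 62.01 ft/s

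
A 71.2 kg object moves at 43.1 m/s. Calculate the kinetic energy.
KE = ½mv² = ½(71.2)(43.1)² = 66130 J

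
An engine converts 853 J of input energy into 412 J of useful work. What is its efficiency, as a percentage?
η = W_out/W_in = 412/853 = 48.3%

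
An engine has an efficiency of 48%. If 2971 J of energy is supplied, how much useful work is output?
W_out = η·W_in = 0.48·2971 = 1426.08 J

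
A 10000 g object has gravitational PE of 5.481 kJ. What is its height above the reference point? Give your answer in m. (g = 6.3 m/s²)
Convert to SI: m = 10.0 kg, PE = 5481.0 J
h = PE/(mg) = 5481.0/(10.0·6.3) = 87.0 m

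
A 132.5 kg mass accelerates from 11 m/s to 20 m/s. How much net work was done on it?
W = ΔKE = ½m(v₂² − v₁²) = ½(132.5)(20² − 11²) = 18483.75 J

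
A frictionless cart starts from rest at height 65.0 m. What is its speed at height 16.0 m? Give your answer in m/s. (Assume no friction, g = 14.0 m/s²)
mgh₁ = mgh₂ + ½mv² ⇒ v = √(2g(h₁−h₂)) = √(2·14.0·49.0) = 37.04 m/s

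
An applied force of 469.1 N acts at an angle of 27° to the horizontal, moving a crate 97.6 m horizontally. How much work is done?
W = F·d·cosθ = (469.1)(97.6)cos(27°) = 40790 J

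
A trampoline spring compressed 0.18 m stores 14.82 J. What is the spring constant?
k = 2·PE/x² = 2·14.82/(0.18)² = 914.8 N/m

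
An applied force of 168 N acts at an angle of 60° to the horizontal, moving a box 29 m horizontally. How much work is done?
W = F·d·cosθ = (168)(29)cos(60°) = 2436 J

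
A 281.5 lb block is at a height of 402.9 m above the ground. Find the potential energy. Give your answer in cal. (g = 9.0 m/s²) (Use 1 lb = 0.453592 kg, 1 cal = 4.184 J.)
Convert to SI: m = 127.686 kg, h = 402.9 m
PE = mgh = (127.686)(9.0)(402.9) = 463003 J = 110700 cal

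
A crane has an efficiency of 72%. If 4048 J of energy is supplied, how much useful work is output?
W_out = η·W_in = 0.72·4048 = 2914.56 J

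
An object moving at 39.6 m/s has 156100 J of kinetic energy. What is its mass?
m = 2·KE/v² = 2·156100/(39.6)² = 199.1 kg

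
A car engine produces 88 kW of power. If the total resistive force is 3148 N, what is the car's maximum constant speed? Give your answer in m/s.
P = Fv ⇒ v = P/F = 88000 W/3148.0 N = 27.95 m/s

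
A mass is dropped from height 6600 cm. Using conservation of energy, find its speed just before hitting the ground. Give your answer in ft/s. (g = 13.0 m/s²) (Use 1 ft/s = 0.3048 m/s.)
Convert to SI: h = 66.0 m
mgh = ½mv² ⇒ v = √(2gh) = √(2·13.0·66.0) = 41.4246 m/s = 135.9 ft/s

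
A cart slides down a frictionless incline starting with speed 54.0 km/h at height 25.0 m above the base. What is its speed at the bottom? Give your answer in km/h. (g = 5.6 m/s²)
Convert to SI: v₀ = 15.0 m/s, h = 25.0 m
½mv₀² + mgh = ½mv² ⇒ v = √(v₀² + 2gh) = √(15.0² + 2·5.6·25.0) = 22.4722 m/s = 80.9 km/h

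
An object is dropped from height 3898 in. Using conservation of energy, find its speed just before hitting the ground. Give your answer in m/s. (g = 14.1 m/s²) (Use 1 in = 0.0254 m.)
Convert to SI: h = 99.0092 m
mgh = ½mv² ⇒ v = √(2gh) = √(2·14.1·99.0092) = 52.84 m/s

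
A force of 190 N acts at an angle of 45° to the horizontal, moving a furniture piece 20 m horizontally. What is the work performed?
W = F·d·cosθ = (190)(20)cos(45°) = 2687 J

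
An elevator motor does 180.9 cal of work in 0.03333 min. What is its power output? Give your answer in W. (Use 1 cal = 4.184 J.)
Convert to SI: W = 756.886 J, t = 1.9998 s
P = W/t = 756.886/1.9998 = 378.5 W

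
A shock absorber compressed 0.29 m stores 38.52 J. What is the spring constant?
k = 2·PE/x² = 2·38.52/(0.29)² = 916.1 N/m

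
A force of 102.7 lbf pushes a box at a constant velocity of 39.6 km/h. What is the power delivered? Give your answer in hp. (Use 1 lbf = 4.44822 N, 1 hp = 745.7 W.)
Convert to SI: F = 456.832 N, v = 11.0 m/s
P = Fv = (456.832)(11.0) = 5025.15 W = 6.739 hp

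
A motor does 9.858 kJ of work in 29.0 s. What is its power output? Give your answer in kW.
Convert to SI: W = 9858.0 J, t = 29.0 s
P = W/t = 9858.0/29.0 = 339.931 W = 0.3399 kW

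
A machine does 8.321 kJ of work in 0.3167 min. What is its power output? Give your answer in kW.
Convert to SI: W = 8321.0 J, t = 19.002 s
P = W/t = 8321.0/19.002 = 437.901 W = 0.4379 kW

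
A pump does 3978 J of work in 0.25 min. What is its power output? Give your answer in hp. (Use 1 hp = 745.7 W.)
Convert to SI: W = 3978.0 J, t = 15.0 s
P = W/t = 3978.0/15.0 = 265.2 W = 0.3556 hp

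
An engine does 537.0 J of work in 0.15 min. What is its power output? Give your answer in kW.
Convert to SI: W = 537.0 J, t = 9.0 s
P = W/t = 537.0/9.0 = 59.6667 W = 0.05967 kW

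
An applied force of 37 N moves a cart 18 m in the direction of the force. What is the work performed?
W = F·d = (37)(18) = 666.0 J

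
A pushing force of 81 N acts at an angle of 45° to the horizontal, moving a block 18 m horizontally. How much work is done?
W = F·d·cosθ = (81)(18)cos(45°) = 1031 J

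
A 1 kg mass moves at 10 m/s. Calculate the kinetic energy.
KE = ½mv² = ½(1)(10)² = 50.0 J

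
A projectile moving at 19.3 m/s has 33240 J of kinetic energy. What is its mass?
m = 2·KE/v² = 2·33240/(19.3)² = 178.5 kg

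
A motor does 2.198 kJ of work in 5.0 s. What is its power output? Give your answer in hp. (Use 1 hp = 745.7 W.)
Convert to SI: W = 2198.0 J, t = 5.0 s
P = W/t = 2198.0/5.0 = 439.6 W = 0.5895 hp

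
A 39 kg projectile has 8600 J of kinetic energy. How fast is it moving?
v = √(2·KE/m) = √(2·8600/39) = 21.0 m/s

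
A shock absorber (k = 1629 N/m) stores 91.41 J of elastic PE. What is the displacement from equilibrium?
x = √(2·PE/k) = √(2·91.41/1629) = 0.335 m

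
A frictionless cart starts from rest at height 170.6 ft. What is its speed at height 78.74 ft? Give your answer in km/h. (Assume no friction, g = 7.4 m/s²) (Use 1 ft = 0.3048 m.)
Convert to SI: h₁−h₂ = 27.9989 m
mgh₁ = mgh₂ + ½mv² ⇒ v = √(2g(h₁−h₂)) = √(2·7.4·27.9989) = 20.3564 m/s = 73.28 km/h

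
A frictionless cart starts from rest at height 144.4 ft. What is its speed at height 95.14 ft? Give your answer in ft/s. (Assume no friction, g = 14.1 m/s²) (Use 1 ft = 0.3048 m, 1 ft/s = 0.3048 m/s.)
Convert to SI: h₁−h₂ = 15.0144 m
mgh₁ = mgh₂ + ½mv² ⇒ v = √(2g(h₁−h₂)) = √(2·14.1·15.0144) = 20.5769 m/s = 67.51 ft/s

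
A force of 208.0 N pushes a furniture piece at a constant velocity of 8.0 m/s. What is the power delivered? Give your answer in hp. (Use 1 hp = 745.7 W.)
P = Fv = (208.0)(8.0) = 1664.0 W = 2.231 hp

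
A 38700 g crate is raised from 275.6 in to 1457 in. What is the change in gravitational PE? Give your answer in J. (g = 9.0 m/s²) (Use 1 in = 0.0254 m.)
Convert to SI: m = 38.7 kg, Δh = 30.0076 m
ΔPE = mgΔh = (38.7)(9.0)(30.0076) = 10450 J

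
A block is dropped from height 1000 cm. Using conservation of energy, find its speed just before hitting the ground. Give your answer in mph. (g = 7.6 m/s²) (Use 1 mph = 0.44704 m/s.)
Convert to SI: h = 10.0 m
mgh = ½mv² ⇒ v = √(2gh) = √(2·7.6·10.0) = 12.3288 m/s = 27.58 mph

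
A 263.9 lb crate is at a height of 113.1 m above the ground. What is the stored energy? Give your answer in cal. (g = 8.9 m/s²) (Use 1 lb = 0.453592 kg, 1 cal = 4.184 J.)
Convert to SI: m = 119.703 kg, h = 113.1 m
PE = mgh = (119.703)(8.9)(113.1) = 120492 J = 28800 cal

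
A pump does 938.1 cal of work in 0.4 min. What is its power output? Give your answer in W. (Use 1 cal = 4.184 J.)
Convert to SI: W = 3925.01 J, t = 24.0 s
P = W/t = 3925.01/24.0 = 163.5 W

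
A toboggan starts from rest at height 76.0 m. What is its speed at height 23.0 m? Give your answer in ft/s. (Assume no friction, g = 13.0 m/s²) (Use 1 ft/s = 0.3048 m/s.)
mgh₁ = mgh₂ + ½mv² ⇒ v = √(2g(h₁−h₂)) = √(2·13.0·53.0) = 37.1214 m/s = 121.8 ft/s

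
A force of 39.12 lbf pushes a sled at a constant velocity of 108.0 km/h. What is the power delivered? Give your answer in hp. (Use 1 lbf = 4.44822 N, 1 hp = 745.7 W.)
Convert to SI: F = 174.014 N, v = 30.0 m/s
P = Fv = (174.014)(30.0) = 5220.43 W = 7.001 hp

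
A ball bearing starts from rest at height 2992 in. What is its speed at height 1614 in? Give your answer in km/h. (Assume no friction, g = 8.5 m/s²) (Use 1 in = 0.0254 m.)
Convert to SI: h₁−h₂ = 35.0012 m
mgh₁ = mgh₂ + ½mv² ⇒ v = √(2g(h₁−h₂)) = √(2·8.5·35.0012) = 24.393 m/s = 87.81 km/h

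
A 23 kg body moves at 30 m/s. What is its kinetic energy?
KE = ½mv² = ½(23)(30)² = 10350.0 J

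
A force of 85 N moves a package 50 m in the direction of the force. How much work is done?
W = F·d = (85)(50) = 4250 J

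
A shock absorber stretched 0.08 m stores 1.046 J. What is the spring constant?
k = 2·PE/x² = 2·1.046/(0.08)² = 326.9 N/m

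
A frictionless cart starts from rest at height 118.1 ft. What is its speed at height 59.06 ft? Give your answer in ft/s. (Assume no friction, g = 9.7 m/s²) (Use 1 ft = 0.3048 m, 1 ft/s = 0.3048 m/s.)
Convert to SI: h₁−h₂ = 17.9954 m
mgh₁ = mgh₂ + ½mv² ⇒ v = √(2g(h₁−h₂)) = √(2·9.7·17.9954) = 18.6845 m/s = 61.3 ft/s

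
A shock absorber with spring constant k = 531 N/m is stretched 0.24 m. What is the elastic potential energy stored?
PE = ½kx² = ½(531)(0.24)² = 15.29 J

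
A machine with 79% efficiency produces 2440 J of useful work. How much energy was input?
W_in = W_out/η = 2440/0.79 = 3089 J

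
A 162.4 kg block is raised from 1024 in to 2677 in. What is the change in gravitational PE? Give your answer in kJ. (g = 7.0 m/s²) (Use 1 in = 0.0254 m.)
Convert to SI: m = 162.4 kg, Δh = 41.9862 m
ΔPE = mgΔh = (162.4)(7.0)(41.9862) = 47729.9 J = 47.73 kJ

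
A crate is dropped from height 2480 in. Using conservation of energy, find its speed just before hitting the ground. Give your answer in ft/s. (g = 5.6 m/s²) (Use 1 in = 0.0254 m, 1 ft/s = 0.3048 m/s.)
Convert to SI: h = 62.992 m
mgh = ½mv² ⇒ v = √(2gh) = √(2·5.6·62.992) = 26.5614 m/s = 87.14 ft/s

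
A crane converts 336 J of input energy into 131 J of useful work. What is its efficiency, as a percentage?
η = W_out/W_in = 131/336 = 38.99%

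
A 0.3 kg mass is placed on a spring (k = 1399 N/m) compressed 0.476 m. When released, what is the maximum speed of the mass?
½kx² = ½mv² ⇒ v = x√(k/m) = (0.476)√(1399/0.3) = 32.51 m/s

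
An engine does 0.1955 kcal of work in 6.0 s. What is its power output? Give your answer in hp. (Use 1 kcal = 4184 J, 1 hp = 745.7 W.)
Convert to SI: W = 817.972 J, t = 6.0 s
P = W/t = 817.972/6.0 = 136.329 W = 0.1828 hp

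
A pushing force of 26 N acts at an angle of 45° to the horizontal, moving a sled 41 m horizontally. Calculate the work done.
W = F·d·cosθ = (26)(41)cos(45°) = 753.8 J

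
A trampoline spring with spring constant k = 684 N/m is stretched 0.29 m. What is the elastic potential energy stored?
PE = ½kx² = ½(684)(0.29)² = 28.76 J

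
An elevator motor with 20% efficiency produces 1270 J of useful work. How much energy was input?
W_in = W_out/η = 1270/0.2 = 6350 J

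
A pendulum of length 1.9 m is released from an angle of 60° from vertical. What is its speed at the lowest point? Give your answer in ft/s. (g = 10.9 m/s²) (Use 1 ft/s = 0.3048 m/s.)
h = L(1 − cosθ) = 1.9(1 − cos60°) = 0.95 m
v = √(2gh) = √(2·10.9·0.95) = 4.55082 m/s = 14.93 ft/s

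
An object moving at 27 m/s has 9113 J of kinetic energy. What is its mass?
m = 2·KE/v² = 2·9113/(27)² = 25.0 kg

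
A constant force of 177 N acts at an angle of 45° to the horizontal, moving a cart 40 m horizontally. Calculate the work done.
W = F·d·cosθ = (177)(40)cos(45°) = 5006 J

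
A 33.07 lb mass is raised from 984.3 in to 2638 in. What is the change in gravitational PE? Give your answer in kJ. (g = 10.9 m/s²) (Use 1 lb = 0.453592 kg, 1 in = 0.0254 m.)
Convert to SI: m = 15.0003 kg, Δh = 42.004 m
ΔPE = mgΔh = (15.0003)(10.9)(42.004) = 6867.78 J = 6.868 kJ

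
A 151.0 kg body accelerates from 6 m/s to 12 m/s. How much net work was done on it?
W = ΔKE = ½m(v₂² − v₁²) = ½(151.0)(12² − 6²) = 8154.0 J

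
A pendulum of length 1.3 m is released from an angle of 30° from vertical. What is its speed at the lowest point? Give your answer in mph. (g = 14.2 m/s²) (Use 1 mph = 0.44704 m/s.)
h = L(1 − cosθ) = 1.3(1 − cos30°) = 0.174167 m
v = √(2gh) = √(2·14.2·0.174167) = 2.22404 m/s = 4.975 mph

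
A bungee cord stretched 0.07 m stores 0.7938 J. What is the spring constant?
k = 2·PE/x² = 2·0.7938/(0.07)² = 324.0 N/m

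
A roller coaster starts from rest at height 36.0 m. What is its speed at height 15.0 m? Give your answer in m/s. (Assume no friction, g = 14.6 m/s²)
mgh₁ = mgh₂ + ½mv² ⇒ v = √(2g(h₁−h₂)) = √(2·14.6·21.0) = 24.76 m/s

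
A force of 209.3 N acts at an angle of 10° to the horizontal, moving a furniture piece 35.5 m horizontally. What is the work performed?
W = F·d·cosθ = (209.3)(35.5)cos(10°) = 7317 J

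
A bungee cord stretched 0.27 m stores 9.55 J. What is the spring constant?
k = 2·PE/x² = 2·9.55/(0.27)² = 262.0 N/m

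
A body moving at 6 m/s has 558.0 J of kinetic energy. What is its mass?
m = 2·KE/v² = 2·558.0/(6)² = 31.0 kg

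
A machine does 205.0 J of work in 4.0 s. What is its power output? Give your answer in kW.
P = W/t = 205.0/4.0 = 51.25 W = 0.05125 kW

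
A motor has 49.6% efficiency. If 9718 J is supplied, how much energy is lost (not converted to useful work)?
W_lost = W_in(1 − η) = 9718·(1 − 0.496) = 4898 J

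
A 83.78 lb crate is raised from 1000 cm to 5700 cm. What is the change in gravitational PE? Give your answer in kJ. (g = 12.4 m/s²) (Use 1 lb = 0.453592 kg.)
Convert to SI: m = 38.0019 kg, Δh = 47.0 m
ΔPE = mgΔh = (38.0019)(12.4)(47.0) = 22147.5 J = 22.15 kJ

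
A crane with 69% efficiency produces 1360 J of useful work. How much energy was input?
W_in = W_out/η = 1360/0.69 = 1971 J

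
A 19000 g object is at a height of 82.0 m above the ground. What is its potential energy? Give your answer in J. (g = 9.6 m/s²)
Convert to SI: m = 19.0 kg, h = 82.0 m
PE = mgh = (19.0)(9.6)(82.0) = 14960 J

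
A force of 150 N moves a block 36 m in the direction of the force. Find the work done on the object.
W = F·d = (150)(36) = 5400 J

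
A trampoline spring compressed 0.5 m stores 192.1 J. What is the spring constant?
k = 2·PE/x² = 2·192.1/(0.5)² = 1537 N/m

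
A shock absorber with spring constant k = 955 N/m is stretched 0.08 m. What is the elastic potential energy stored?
PE = ½kx² = ½(955)(0.08)² = 3.056 J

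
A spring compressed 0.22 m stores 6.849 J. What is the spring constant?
k = 2·PE/x² = 2·6.849/(0.22)² = 283.0 N/m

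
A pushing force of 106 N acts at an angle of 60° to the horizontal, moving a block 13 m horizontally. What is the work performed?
W = F·d·cosθ = (106)(13)cos(60°) = 689.0 J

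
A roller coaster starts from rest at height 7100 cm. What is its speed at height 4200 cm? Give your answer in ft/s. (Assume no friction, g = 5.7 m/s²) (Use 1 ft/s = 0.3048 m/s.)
Convert to SI: h₁−h₂ = 29.0 m
mgh₁ = mgh₂ + ½mv² ⇒ v = √(2g(h₁−h₂)) = √(2·5.7·29.0) = 18.1824 m/s = 59.65 ft/s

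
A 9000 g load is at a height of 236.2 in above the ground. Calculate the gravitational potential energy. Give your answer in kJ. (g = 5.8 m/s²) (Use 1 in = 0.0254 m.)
Convert to SI: m = 9.0 kg, h = 5.99948 m
PE = mgh = (9.0)(5.8)(5.99948) = 313.173 J = 0.3132 kJ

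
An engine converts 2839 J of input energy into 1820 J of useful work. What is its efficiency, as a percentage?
η = W_out/W_in = 1820/2839 = 64.11%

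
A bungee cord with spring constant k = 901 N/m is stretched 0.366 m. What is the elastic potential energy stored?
PE = ½kx² = ½(901)(0.366)² = 60.35 J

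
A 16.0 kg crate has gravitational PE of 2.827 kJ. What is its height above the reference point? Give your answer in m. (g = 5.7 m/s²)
Convert to SI: m = 16.0 kg, PE = 2827.0 J
h = PE/(mg) = 2827.0/(16.0·5.7) = 31.0 m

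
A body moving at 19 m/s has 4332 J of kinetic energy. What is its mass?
m = 2·KE/v² = 2·4332/(19)² = 24.0 kg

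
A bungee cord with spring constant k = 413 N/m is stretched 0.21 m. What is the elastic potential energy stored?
PE = ½kx² = ½(413)(0.21)² = 9.107 J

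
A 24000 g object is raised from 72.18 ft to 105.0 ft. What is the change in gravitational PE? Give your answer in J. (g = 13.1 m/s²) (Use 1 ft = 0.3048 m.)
Convert to SI: m = 24.0 kg, Δh = 10.0035 m
ΔPE = mgΔh = (24.0)(13.1)(10.0035) = 3145 J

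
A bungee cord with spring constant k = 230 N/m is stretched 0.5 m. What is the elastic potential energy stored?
PE = ½kx² = ½(230)(0.5)² = 28.75 J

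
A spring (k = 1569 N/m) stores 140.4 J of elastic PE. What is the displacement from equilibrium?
x = √(2·PE/k) = √(2·140.4/1569) = 0.423 m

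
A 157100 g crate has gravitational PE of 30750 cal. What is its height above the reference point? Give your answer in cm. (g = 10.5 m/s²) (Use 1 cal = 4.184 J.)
Convert to SI: m = 157.1 kg, PE = 128658 J
h = PE/(mg) = 128658/(157.1·10.5) = 77.9958 m = 7800 cm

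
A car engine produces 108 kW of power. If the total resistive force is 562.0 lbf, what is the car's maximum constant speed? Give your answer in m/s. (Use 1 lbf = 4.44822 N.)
Convert to SI: F = 2499.9 N
P = Fv ⇒ v = P/F = 108000 W/2499.9 N = 43.2 m/s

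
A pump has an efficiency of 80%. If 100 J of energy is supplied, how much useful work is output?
W_out = η·W_in = 0.8·100 = 80.0 J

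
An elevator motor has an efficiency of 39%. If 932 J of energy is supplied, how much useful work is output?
W_out = η·W_in = 0.39·932 = 363.48 J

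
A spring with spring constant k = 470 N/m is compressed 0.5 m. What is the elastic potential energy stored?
PE = ½kx² = ½(470)(0.5)² = 58.75 J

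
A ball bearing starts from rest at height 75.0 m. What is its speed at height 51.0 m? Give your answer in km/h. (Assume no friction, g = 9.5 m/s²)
mgh₁ = mgh₂ + ½mv² ⇒ v = √(2g(h₁−h₂)) = √(2·9.5·24.0) = 21.35416 m/s = 76.87 km/h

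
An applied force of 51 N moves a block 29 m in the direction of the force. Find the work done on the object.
W = F·d = (51)(29) = 1479 J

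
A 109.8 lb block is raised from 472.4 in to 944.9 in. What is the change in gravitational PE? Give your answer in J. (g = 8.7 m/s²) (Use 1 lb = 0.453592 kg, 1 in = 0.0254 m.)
Convert to SI: m = 49.8044 kg, Δh = 12.0015 m
ΔPE = mgΔh = (49.8044)(8.7)(12.0015) = 5200 J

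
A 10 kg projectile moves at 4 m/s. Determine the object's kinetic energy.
KE = ½mv² = ½(10)(4)² = 80.0 J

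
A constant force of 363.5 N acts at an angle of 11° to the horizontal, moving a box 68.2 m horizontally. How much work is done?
W = F·d·cosθ = (363.5)(68.2)cos(11°) = 24340 J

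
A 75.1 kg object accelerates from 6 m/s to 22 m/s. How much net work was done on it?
W = ΔKE = ½m(v₂² − v₁²) = ½(75.1)(22² − 6²) = 16822.4 J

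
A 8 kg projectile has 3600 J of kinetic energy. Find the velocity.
v = √(2·KE/m) = √(2·3600/8) = 30.0 m/s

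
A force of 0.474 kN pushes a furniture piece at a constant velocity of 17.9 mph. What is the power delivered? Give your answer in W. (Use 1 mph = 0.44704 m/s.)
Convert to SI: F = 474.0 N, v = 8.00202 m/s
P = Fv = (474.0)(8.00202) = 3793 W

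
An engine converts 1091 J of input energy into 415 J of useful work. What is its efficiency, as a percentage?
η = W_out/W_in = 415/1091 = 38.04%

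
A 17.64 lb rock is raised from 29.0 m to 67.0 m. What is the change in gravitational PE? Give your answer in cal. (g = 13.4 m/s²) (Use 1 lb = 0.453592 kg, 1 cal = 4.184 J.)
Convert to SI: m = 8.00136 kg, Δh = 38.0 m
ΔPE = mgΔh = (8.00136)(13.4)(38.0) = 4074.29 J = 973.8 cal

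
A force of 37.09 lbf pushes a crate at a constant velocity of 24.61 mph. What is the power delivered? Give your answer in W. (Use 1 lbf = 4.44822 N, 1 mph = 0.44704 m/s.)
Convert to SI: F = 164.984 N, v = 11.0017 m/s
P = Fv = (164.984)(11.0017) = 1815 W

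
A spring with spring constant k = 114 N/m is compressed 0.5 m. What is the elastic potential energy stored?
PE = ½kx² = ½(114)(0.5)² = 14.25 J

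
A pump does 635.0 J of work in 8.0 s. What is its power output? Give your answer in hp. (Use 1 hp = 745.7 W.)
P = W/t = 635.0/8.0 = 79.375 W = 0.1064 hp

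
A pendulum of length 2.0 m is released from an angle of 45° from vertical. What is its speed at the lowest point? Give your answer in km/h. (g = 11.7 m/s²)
h = L(1 − cosθ) = 2.0(1 − cos45°) = 0.585786 m
v = √(2gh) = √(2·11.7·0.585786) = 3.70235 m/s = 13.33 km/h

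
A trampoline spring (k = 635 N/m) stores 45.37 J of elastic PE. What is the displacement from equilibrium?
x = √(2·PE/k) = √(2·45.37/635) = 0.378 m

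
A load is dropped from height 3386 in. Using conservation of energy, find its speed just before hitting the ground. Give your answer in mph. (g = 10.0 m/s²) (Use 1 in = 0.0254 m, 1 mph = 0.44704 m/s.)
Convert to SI: h = 86.0044 m
mgh = ½mv² ⇒ v = √(2gh) = √(2·10.0·86.0044) = 41.4739 m/s = 92.77 mph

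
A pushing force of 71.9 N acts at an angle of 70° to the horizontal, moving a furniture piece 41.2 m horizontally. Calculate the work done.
W = F·d·cosθ = (71.9)(41.2)cos(70°) = 1013 J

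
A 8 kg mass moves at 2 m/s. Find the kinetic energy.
KE = ½mv² = ½(8)(2)² = 16.0 J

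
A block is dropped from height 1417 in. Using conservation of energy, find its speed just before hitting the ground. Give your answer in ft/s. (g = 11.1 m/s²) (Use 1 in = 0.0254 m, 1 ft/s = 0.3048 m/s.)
Convert to SI: h = 35.9918 m
mgh = ½mv² ⇒ v = √(2gh) = √(2·11.1·35.9918) = 28.2669 m/s = 92.74 ft/s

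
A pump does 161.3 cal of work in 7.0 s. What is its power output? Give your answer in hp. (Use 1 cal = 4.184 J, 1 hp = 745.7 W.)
Convert to SI: W = 674.879 J, t = 7.0 s
P = W/t = 674.879/7.0 = 96.4113 W = 0.1293 hp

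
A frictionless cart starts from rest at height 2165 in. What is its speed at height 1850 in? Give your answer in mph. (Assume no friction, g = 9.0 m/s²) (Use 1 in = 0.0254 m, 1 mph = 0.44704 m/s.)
Convert to SI: h₁−h₂ = 8.001 m
mgh₁ = mgh₂ + ½mv² ⇒ v = √(2g(h₁−h₂)) = √(2·9.0·8.001) = 12.0007 m/s = 26.84 mph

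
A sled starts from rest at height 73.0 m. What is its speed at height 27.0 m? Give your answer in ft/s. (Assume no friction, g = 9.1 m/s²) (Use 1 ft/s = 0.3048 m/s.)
mgh₁ = mgh₂ + ½mv² ⇒ v = √(2g(h₁−h₂)) = √(2·9.1·46.0) = 28.9344 m/s = 94.93 ft/s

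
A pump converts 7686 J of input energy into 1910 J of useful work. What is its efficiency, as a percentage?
η = W_out/W_in = 1910/7686 = 24.85%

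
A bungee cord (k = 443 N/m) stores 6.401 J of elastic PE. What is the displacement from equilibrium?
x = √(2·PE/k) = √(2·6.401/443) = 0.17 m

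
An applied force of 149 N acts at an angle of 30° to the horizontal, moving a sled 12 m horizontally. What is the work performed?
W = F·d·cosθ = (149)(12)cos(30°) = 1548 J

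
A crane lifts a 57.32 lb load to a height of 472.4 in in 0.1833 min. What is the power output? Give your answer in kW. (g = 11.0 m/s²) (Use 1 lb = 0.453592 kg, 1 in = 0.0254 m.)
Convert to SI: m = 25.9999 kg, h = 11.999 m, t = 10.998 s
P = mgh/t = (25.9999)(11.0)(11.999)/10.998 = 312.028 W = 0.312 kW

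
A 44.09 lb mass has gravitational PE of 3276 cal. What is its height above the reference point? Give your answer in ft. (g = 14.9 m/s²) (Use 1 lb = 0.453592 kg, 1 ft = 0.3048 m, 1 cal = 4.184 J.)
Convert to SI: m = 19.9989 kg, PE = 13706.8 J
h = PE/(mg) = 13706.8/(19.9989·14.9) = 45.9985 m = 150.9 ft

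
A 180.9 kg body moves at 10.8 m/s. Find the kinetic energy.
KE = ½mv² = ½(180.9)(10.8)² = 10550 J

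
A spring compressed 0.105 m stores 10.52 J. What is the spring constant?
k = 2·PE/x² = 2·10.52/(0.105)² = 1908 N/m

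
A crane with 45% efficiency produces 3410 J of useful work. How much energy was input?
W_in = W_out/η = 3410/0.45 = 7578 J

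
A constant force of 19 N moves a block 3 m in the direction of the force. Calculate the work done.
W = F·d = (19)(3) = 57.0 J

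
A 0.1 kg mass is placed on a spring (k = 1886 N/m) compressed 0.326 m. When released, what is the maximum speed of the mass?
½kx² = ½mv² ⇒ v = x√(k/m) = (0.326)√(1886/0.1) = 44.77 m/s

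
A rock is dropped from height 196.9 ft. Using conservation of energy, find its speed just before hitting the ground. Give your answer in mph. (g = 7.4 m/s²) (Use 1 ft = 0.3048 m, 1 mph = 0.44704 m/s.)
Convert to SI: h = 60.0151 m
mgh = ½mv² ⇒ v = √(2gh) = √(2·7.4·60.0151) = 29.8031 m/s = 66.67 mph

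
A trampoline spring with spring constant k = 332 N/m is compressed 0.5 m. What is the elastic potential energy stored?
PE = ½kx² = ½(332)(0.5)² = 41.5 J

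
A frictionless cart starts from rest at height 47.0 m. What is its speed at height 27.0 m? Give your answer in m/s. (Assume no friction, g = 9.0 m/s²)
mgh₁ = mgh₂ + ½mv² ⇒ v = √(2g(h₁−h₂)) = √(2·9.0·20.0) = 18.97 m/s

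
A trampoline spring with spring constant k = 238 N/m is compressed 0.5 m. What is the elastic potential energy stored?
PE = ½kx² = ½(238)(0.5)² = 29.75 J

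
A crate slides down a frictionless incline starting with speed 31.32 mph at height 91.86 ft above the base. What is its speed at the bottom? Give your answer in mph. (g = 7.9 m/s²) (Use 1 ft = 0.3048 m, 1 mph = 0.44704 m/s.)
Convert to SI: v₀ = 14.0013 m/s, h = 27.9989 m
½mv₀² + mgh = ½mv² ⇒ v = √(v₀² + 2gh) = √(14.0013² + 2·7.9·27.9989) = 25.267 m/s = 56.52 mph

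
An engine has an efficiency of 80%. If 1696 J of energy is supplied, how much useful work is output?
W_out = η·W_in = 0.8·1696 = 1356.8 J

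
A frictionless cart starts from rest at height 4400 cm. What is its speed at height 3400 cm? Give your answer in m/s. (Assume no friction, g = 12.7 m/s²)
Convert to SI: h₁−h₂ = 10.0 m
mgh₁ = mgh₂ + ½mv² ⇒ v = √(2g(h₁−h₂)) = √(2·12.7·10.0) = 15.94 m/s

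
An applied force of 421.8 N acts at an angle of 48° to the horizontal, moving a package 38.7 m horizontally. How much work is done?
W = F·d·cosθ = (421.8)(38.7)cos(48°) = 10920 J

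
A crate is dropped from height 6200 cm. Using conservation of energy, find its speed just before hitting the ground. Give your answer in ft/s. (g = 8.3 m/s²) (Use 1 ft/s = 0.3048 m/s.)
Convert to SI: h = 62.0 m
mgh = ½mv² ⇒ v = √(2gh) = √(2·8.3·62.0) = 32.0811 m/s = 105.3 ft/s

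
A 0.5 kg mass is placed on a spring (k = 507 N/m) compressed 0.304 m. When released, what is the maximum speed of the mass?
½kx² = ½mv² ⇒ v = x√(k/m) = (0.304)√(507/0.5) = 9.68 m/s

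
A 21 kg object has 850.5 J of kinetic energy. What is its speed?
v = √(2·KE/m) = √(2·850.5/21) = 9.0 m/s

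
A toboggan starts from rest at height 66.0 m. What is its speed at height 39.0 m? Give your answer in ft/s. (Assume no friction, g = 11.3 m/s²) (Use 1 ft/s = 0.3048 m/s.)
mgh₁ = mgh₂ + ½mv² ⇒ v = √(2g(h₁−h₂)) = √(2·11.3·27.0) = 24.7022 m/s = 81.04 ft/s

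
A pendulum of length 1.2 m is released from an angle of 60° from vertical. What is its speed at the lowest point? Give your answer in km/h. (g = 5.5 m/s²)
h = L(1 − cosθ) = 1.2(1 − cos60°) = 0.6 m
v = √(2gh) = √(2·5.5·0.6) = 2.56905 m/s = 9.249 km/h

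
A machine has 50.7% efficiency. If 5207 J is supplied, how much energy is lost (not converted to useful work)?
W_lost = W_in(1 − η) = 5207·(1 − 0.507) = 2567 J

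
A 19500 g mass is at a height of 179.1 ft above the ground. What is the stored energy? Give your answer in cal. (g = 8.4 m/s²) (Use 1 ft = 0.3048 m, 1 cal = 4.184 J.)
Convert to SI: m = 19.5 kg, h = 54.5897 m
PE = mgh = (19.5)(8.4)(54.5897) = 8941.79 J = 2137 cal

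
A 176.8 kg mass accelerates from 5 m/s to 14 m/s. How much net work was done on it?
W = ΔKE = ½m(v₂² − v₁²) = ½(176.8)(14² − 5²) = 15116.4 J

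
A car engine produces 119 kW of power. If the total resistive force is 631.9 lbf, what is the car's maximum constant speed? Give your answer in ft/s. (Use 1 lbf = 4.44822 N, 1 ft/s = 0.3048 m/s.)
Convert to SI: F = 2810.83 N
P = Fv ⇒ v = P/F = 119000 W/2810.83 N = 42.3362 m/s = 138.9 ft/s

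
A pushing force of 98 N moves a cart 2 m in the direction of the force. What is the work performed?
W = F·d = (98)(2) = 196.0 J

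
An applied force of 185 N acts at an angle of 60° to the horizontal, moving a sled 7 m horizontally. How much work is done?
W = F·d·cosθ = (185)(7)cos(60°) = 647.5 J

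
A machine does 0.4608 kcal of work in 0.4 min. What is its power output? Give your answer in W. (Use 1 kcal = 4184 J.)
Convert to SI: W = 1927.99 J, t = 24.0 s
P = W/t = 1927.99/24.0 = 80.33 W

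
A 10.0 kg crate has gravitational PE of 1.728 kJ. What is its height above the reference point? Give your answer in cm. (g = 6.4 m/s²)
Convert to SI: m = 10.0 kg, PE = 1728.0 J
h = PE/(mg) = 1728.0/(10.0·6.4) = 27.0 m = 2700 cm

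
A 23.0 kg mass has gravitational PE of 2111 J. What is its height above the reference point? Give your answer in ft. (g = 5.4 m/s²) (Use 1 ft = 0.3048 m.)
h = PE/(mg) = 2111.0/(23.0·5.4) = 16.9968 m = 55.76 ft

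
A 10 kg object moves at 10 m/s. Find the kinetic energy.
KE = ½mv² = ½(10)(10)² = 500.0 J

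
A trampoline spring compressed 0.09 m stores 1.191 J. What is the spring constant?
k = 2·PE/x² = 2·1.191/(0.09)² = 294.1 N/m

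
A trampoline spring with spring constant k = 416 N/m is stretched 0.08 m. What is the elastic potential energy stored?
PE = ½kx² = ½(416)(0.08)² = 1.331 J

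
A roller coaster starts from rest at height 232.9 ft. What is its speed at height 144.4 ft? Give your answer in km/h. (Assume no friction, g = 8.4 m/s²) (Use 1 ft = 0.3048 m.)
Convert to SI: h₁−h₂ = 26.9748 m
mgh₁ = mgh₂ + ½mv² ⇒ v = √(2g(h₁−h₂)) = √(2·8.4·26.9748) = 21.2879 m/s = 76.64 km/h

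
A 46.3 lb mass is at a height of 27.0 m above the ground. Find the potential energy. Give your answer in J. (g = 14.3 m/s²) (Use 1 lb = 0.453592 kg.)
Convert to SI: m = 21.0013 kg, h = 27.0 m
PE = mgh = (21.0013)(14.3)(27.0) = 8109 J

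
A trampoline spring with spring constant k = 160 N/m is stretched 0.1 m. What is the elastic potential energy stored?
PE = ½kx² = ½(160)(0.1)² = 0.8 J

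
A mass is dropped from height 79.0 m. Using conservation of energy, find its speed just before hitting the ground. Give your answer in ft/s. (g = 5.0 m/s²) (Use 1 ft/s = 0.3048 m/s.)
mgh = ½mv² ⇒ v = √(2gh) = √(2·5.0·79.0) = 28.1069 m/s = 92.21 ft/s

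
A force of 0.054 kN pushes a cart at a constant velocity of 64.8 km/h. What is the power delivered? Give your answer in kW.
Convert to SI: F = 54.0 N, v = 18.0 m/s
P = Fv = (54.0)(18.0) = 972.0 W = 0.972 kW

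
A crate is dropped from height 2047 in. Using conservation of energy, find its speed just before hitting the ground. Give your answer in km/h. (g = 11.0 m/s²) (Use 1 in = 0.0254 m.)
Convert to SI: h = 51.9938 m
mgh = ½mv² ⇒ v = √(2gh) = √(2·11.0·51.9938) = 33.8211 m/s = 121.8 km/h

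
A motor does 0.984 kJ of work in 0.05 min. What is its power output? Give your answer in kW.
Convert to SI: W = 984.0 J, t = 3.0 s
P = W/t = 984.0/3.0 = 328.0 W = 0.328 kW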